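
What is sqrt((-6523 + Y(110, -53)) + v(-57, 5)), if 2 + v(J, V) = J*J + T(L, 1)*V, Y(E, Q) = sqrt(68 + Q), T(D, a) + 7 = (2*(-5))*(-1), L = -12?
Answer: sqrt(-3261 + sqrt(15)) ≈ 57.071*I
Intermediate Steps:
T(D, a) = 3 (T(D, a) = -7 + (2*(-5))*(-1) = -7 - 10*(-1) = -7 + 10 = 3)
v(J, V) = -2 + J**2 + 3*V (v(J, V) = -2 + (J*J + 3*V) = -2 + (J**2 + 3*V) = -2 + J**2 + 3*V)
sqrt((-6523 + Y(110, -53)) + v(-57, 5)) = sqrt((-6523 + sqrt(68 - 53)) + (-2 + (-57)**2 + 3*5)) = sqrt((-6523 + sqrt(15)) + (-2 + 3249 + 15)) = sqrt((-6523 + sqrt(15)) + 3262) = sqrt(-3261 + sqrt(15))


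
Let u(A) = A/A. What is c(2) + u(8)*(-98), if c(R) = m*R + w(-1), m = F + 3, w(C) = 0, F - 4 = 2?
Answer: -80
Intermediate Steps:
F = 6 (F = 4 + 2 = 6)
u(A) = 1
m = 9 (m = 6 + 3 = 9)
c(R) = 9*R (c(R) = 9*R + 0 = 9*R)
c(2) + u(8)*(-98) = 9*2 + 1*(-98) = 18 - 98 = -80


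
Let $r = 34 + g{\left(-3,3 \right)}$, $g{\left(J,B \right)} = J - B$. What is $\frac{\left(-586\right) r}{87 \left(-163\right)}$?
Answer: $\frac{16408}{14181} \approx 1.157$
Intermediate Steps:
$r = 28$ ($r = 34 - 6 = 28$)
$\frac{\left(-586\right) r}{87 \left(-163\right)} = \frac{\left(-586\right) 28}{87 \left(-163\right)} = - \frac{16408}{-14181} = \left(-16408\right) \left(- \frac{1}{14181}\right) = \frac{16408}{14181}$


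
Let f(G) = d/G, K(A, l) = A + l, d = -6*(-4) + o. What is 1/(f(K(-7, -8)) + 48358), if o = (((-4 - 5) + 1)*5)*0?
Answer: 5/241782 ≈ 2.0680e-5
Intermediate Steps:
o = 0 (o = ((-9 + 1)*5)*0 = -8*5*0 = -40*0 = 0)
d = 24 (d = -6*(-4) + 0 = 24 + 0 = 24)
f(G) = 24/G
1/(f(K(-7, -8)) + 48358) = 1/(24/(-7 - 8) + 48358) = 1/(24/(-15) + 48358) = 1/(24*(-1/15) + 48358) = 1/(-8/5 + 48358) = 1/(241782/5) = 5/241782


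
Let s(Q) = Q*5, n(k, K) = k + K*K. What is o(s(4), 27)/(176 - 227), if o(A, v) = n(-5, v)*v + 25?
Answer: -19573/51 ≈ -383.78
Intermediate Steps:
n(k, K) = k + K**2
s(Q) = 5*Q
o(A, v) = 25 + v*(-5 + v**2) (o(A, v) = (-5 + v**2)*v + 25 = v*(-5 + v**2) + 25 = 25 + v*(-5 + v**2))
o(s(4), 27)/(176 - 227) = (25 + 27*(-5 + 27**2))/(176 - 227) = (25 + 27*(-5 + 729))/(-51) = -(25 + 27*724)/51 = -(25 + 19548)/51 = -1/51*19573 = -19573/51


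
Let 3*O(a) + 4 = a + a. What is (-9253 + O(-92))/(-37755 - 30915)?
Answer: 27947/206010 ≈ 0.13566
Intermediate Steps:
O(a) = -4/3 + 2*a/3 (O(a) = -4/3 + (a + a)/3 = -4/3 + (2*a)/3 = -4/3 + 2*a/3)
(-9253 + O(-92))/(-37755 - 30915) = (-9253 + (-4/3 + (⅔)*(-92)))/(-37755 - 30915) = (-9253 + (-4/3 - 184/3))/(-68670) = (-9253 - 188/3)*(-1/68670) = -27947/3*(-1/68670) = 27947/206010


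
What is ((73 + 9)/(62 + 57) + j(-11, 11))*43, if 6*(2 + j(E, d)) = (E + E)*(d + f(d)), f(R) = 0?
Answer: -639281/357 ≈ -1790.7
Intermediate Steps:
j(E, d) = -2 + E*d/3 (j(E, d) = -2 + ((E + E)*(d + 0))/6 = -2 + ((2*E)*d)/6 = -2 + (2*E*d)/6 = -2 + E*d/3)
((73 + 9)/(62 + 57) + j(-11, 11))*43 = ((73 + 9)/(62 + 57) + (-2 + (⅓)*(-11)*11))*43 = (82/119 + (-2 - 121/3))*43 = (82*(1/119) - 127/3)*43 = (82/119 - 127/3)*43 = -14867/357*43 = -639281/357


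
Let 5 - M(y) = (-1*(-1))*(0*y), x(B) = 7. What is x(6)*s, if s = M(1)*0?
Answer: 0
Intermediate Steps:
M(y) = 5 (M(y) = 5 - (-1*(-1))*0*y = 5 - 0 = 5 - 1*0 = 5 + 0 = 5)
s = 0 (s = 5*0 = 0)
x(6)*s = 7*0 = 0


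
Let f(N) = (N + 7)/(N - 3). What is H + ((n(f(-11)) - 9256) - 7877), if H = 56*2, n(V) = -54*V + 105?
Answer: -118520/7 ≈ -16931.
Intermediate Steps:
f(N) = (7 + N)/(-3 + N)
n(V) = 105 - 54*V
H = 112
H + ((n(f(-11)) - 9256) - 7877) = 112 + (((105 - 54*(7 - 11)/(-3 - 11)) - 9256) - 7877) = 112 + (((105 - 54*(-4)/(-14)) - 9256) - 7877) = 112 + (((105 - (-27)*(-4)/7) - 9256) - 7877) = 112 + (((105 - 54*2/7) - 9256) - 7877) = 112 + (((105 - 108/7) - 9256) - 7877) = 112 + ((627/7 - 9256) - 7877) = 112 + (-64165/7 - 7877) = 112 - 119304/7 = -118520/7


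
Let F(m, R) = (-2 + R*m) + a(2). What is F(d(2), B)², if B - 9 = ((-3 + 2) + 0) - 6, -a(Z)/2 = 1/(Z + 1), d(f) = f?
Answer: 16/9 ≈ 1.7778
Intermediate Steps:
a(Z) = -2/(1 + Z) (a(Z) = -2/(Z + 1) = -2/(1 + Z))
B = 2 (B = 9 + (((-3 + 2) + 0) - 6) = 9 + ((-1 + 0) - 6) = 9 + (-1 - 6) = 9 - 7 = 2)
F(m, R) = -8/3 + R*m (F(m, R) = (-2 + R*m) - 2/(1 + 2) = (-2 + R*m) - 2/3 = (-2 + R*m) - 2*⅓ = (-2 + R*m) - ⅔ = -8/3 + R*m)
F(d(2), B)² = (-8/3 + 2*2)² = (-8/3 + 4)² = (4/3)² = 16/9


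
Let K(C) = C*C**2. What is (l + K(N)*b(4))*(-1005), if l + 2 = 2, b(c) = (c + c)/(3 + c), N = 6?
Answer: -1736640/7 ≈ -2.4809e+5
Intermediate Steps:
b(c) = 2*c/(3 + c) (b(c) = (2*c)/(3 + c) = 2*c/(3 + c))
l = 0 (l = -2 + 2 = 0)
K(C) = C**3
(l + K(N)*b(4))*(-1005) = (0 + 6**3*(2*4/(3 + 4)))*(-1005) = (0 + 216*(2*4/7))*(-1005) = (0 + 216*(2*4*(1/7)))*(-1005) = (0 + 216*(8/7))*(-1005) = (0 + 1728/7)*(-1005) = (1728/7)*(-1005) = -1736640/7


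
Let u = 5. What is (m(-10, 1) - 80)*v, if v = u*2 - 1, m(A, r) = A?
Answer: -810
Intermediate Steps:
v = 9 (v = 5*2 - 1 = 10 - 1 = 9)
(m(-10, 1) - 80)*v = (-10 - 80)*9 = -90*9 = -810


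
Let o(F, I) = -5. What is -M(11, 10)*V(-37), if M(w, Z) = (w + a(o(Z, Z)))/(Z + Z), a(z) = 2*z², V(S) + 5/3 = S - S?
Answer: 61/12 ≈ 5.0833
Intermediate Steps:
V(S) = -5/3 (V(S) = -5/3 + (S - S) = -5/3 + 0 = -5/3)
M(w, Z) = (50 + w)/(2*Z) (M(w, Z) = (w + 2*(-5)²)/(Z + Z) = (w + 2*25)/((2*Z)) = (w + 50)*(1/(2*Z)) = (50 + w)*(1/(2*Z)) = (50 + w)/(2*Z))
-M(11, 10)*V(-37) = -(½)*(50 + 11)/10*(-5)/3 = -(½)*(⅒)*61*(-5)/3 = -61*(-5)/(20*3) = -1*(-61/12) = 61/12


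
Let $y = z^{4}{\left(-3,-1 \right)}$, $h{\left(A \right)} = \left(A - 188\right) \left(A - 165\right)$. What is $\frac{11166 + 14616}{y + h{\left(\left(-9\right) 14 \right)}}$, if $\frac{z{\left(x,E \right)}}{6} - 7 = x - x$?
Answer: $\frac{4297}{533845} \approx 0.0080492$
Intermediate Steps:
$z{\left(x,E \right)} = 42$ ($z{\left(x,E \right)} = 42 + 6 \left(x - x\right) = 42 + 6 \cdot 0 = 42 + 0 = 42$)
$h{\left(A \right)} = \left(-188 + A\right) \left(-165 + A\right)$
$y = 3111696$ ($y = 42^{4} = 3111696$)
$\frac{11166 + 14616}{y + h{\left(\left(-9\right) 14 \right)}} = \frac{11166 + 14616}{3111696 + \left(31020 + \left(\left(-9\right) 14\right)^{2} - 353 \left(\left(-9\right) 14\right)\right)} = \frac{25782}{3111696 + \left(31020 + \left(-126\right)^{2} - -44478\right)} = \frac{25782}{3111696 + \left(31020 + 15876 + 44478\right)} = \frac{25782}{3111696 + 91374} = \frac{25782}{3203070} = 25782 \cdot \frac{1}{3203070} = \frac{4297}{533845}$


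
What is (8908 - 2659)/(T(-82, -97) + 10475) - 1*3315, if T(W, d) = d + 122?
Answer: -11600417/3500 ≈ -3314.4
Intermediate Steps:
T(W, d) = 122 + d
(8908 - 2659)/(T(-82, -97) + 10475) - 1*3315 = (8908 - 2659)/((122 - 97) + 10475) - 1*3315 = 6249/(25 + 10475) - 3315 = 6249/10500 - 3315 = 6249*(1/10500) - 3315 = 2083/3500 - 3315 = -11600417/3500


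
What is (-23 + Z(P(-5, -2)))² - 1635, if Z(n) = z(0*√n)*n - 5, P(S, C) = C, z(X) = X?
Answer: -851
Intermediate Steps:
Z(n) = -5 (Z(n) = (0*√n)*n - 5 = 0*n - 5 = 0 - 5 = -5)
(-23 + Z(P(-5, -2)))² - 1635 = (-23 - 5)² - 1635 = (-28)² - 1635 = 784 - 1635 = -851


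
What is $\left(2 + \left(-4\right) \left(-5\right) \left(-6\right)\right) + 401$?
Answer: $283$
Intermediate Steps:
$\left(2 + \left(-4\right) \left(-5\right) \left(-6\right)\right) + 401 = \left(2 + 20 \left(-6\right)\right) + 401 = \left(2 - 120\right) + 401 = -118 + 401 = 283$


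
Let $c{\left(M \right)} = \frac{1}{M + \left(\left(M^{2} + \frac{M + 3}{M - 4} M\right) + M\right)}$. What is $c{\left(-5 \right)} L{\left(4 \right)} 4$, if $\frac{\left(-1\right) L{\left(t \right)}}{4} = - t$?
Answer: $\frac{576}{125} \approx 4.608$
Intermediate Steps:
$L{\left(t \right)} = 4 t$ ($L{\left(t \right)} = - 4 \left(- t\right) = 4 t$)
$c{\left(M \right)} = \frac{1}{M^{2} + 2 M + \frac{M \left(3 + M\right)}{-4 + M}}$ ($c{\left(M \right)} = \frac{1}{M + \left(\left(M^{2} + \frac{3 + M}{-4 + M} M\right) + M\right)} = \frac{1}{M + \left(\left(M^{2} + \frac{M \left(3 + M\right)}{-4 + M}\right) + M\right)} = \frac{1}{M + \left(M + M^{2} + \frac{M \left(3 + M\right)}{-4 + M}\right)} = \frac{1}{M^{2} + 2 M + \frac{M \left(3 + M\right)}{-4 + M}}$)
$c{\left(-5 \right)} L{\left(4 \right)} 4 = \frac{4 - -5}{\left(-5\right) \left(5 - 5 - \left(-5\right)^{2}\right)} 4 \cdot 4 \cdot 4 = - \frac{4 + 5}{5 \left(5 - 5 - 25\right)} 16 \cdot 4 = \left(- \frac{1}{5}\right) \frac{1}{5 - 5 - 25} \cdot 9 \cdot 16 \cdot 4 = \left(- \frac{1}{5}\right) \frac{1}{-25} \cdot 9 \cdot 16 \cdot 4 = \left(- \frac{1}{5}\right) \left(- \frac{1}{25}\right) 9 \cdot 16 \cdot 4 = \frac{9}{125} \cdot 16 \cdot 4 = \frac{144}{125} \cdot 4 = \frac{576}{125}$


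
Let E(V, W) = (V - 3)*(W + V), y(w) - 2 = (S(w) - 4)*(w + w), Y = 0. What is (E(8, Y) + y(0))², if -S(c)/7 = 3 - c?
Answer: 1764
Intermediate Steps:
S(c) = -21 + 7*c (S(c) = -7*(3 - c) = -21 + 7*c)
y(w) = 2 + 2*w*(-25 + 7*w) (y(w) = 2 + ((-21 + 7*w) - 4)*(w + w) = 2 + (-25 + 7*w)*(2*w) = 2 + 2*w*(-25 + 7*w))
E(V, W) = (-3 + V)*(V + W)
(E(8, Y) + y(0))² = ((8² - 3*8 - 3*0 + 8*0) + (2 - 50*0 + 14*0²))² = ((64 - 24 + 0 + 0) + (2 + 0 + 14*0))² = (40 + (2 + 0 + 0))² = (40 + 2)² = 42² = 1764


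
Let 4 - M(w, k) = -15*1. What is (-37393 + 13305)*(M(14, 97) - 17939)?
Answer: 431656960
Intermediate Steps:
M(w, k) = 19 (M(w, k) = 4 - (-15) = 4 - 1*(-15) = 4 + 15 = 19)
(-37393 + 13305)*(M(14, 97) - 17939) = (-37393 + 13305)*(19 - 17939) = -24088*(-17920) = 431656960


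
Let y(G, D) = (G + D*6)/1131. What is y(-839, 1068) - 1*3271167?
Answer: -3699684308/1131 ≈ -3.2712e+6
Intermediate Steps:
y(G, D) = G/1131 + 2*D/377 (y(G, D) = (G + 6*D)*(1/1131) = G/1131 + 2*D/377)
y(-839, 1068) - 1*3271167 = ((1/1131)*(-839) + (2/377)*1068) - 1*3271167 = (-839/1131 + 2136/377) - 3271167 = 5569/1131 - 3271167 = -3699684308/1131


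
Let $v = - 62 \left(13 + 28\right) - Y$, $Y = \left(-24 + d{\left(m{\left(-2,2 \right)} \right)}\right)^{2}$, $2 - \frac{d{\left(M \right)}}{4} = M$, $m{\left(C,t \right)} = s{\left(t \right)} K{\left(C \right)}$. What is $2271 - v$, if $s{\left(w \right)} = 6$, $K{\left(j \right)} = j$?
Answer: $5837$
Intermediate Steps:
$m{\left(C,t \right)} = 6 C$
$d{\left(M \right)} = 8 - 4 M$
$Y = 1024$ ($Y = \left(-24 - \left(-8 + 4 \cdot 6 \left(-2\right)\right)\right)^{2} = \left(-24 + \left(8 - -48\right)\right)^{2} = \left(-24 + \left(8 + 48\right)\right)^{2} = \left(-24 + 56\right)^{2} = 32^{2} = 1024$)
$v = -3566$ ($v = - 62 \left(13 + 28\right) - 1024 = \left(-62\right) 41 - 1024 = -2542 - 1024 = -3566$)
$2271 - v = 2271 - -3566 = 2271 + 3566 = 5837$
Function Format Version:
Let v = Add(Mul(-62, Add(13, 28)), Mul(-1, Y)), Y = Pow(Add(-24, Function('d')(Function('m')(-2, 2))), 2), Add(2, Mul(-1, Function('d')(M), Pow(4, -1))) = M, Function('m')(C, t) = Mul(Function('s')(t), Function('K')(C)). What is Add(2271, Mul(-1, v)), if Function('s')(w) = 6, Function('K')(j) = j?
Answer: 5837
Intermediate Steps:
Function('m')(C, t) = Mul(6, C)
Function('d')(M) = Add(8, Mul(-4, M))
Y = 1024 (Y = Pow(Add(-24, Add(8, Mul(-4, Mul(6, -2)))), 2) = Pow(Add(-24, Add(8, Mul(-4, -12))), 2) = Pow(Add(-24, Add(8, 48)), 2) = Pow(Add(-24, 56), 2) = Pow(32, 2) = 1024)
v = -3566 (v = Add(Mul(-62, Add(13, 28)), Mul(-1, 1024)) = Add(Mul(-62, 41), -1024) = Add(-2542, -1024) = -3566)
Add(2271, Mul(-1, v)) = Add(2271, Mul(-1, -3566)) = Add(2271, 3566) = 5837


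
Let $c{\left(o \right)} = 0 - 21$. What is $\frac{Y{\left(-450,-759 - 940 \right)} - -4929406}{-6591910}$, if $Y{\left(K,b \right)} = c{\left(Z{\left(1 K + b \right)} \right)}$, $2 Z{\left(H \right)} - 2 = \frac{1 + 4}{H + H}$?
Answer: $- \frac{985877}{1318382} \approx -0.74779$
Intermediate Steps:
$Z{\left(H \right)} = 1 + \frac{5}{4 H}$ ($Z{\left(H \right)} = 1 + \frac{\left(1 + 4\right) \frac{1}{H + H}}{2} = 1 + \frac{5 \frac{1}{2 H}}{2} = 1 + \frac{\frac{5}{2} \frac{1}{H}}{2} = 1 + \frac{5}{4 H}$)
$c{\left(o \right)} = -21$
$Y{\left(K,b \right)} = -21$
$\frac{Y{\left(-450,-759 - 940 \right)} - -4929406}{-6591910} = \frac{-21 - -4929406}{-6591910} = \left(-21 + 4929406\right) \left(- \frac{1}{6591910}\right) = 4929385 \left(- \frac{1}{6591910}\right) = - \frac{985877}{1318382}$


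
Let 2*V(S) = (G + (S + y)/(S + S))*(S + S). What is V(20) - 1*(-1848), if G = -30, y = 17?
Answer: 2533/2 ≈ 1266.5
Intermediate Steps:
V(S) = S*(-30 + (17 + S)/(2*S)) (V(S) = ((-30 + (S + 17)/(S + S))*(S + S))/2 = ((-30 + (17 + S)/((2*S)))*(2*S))/2 = ((-30 + (17 + S)*(1/(2*S)))*(2*S))/2 = ((-30 + (17 + S)/(2*S))*(2*S))/2 = (2*S*(-30 + (17 + S)/(2*S)))/2 = S*(-30 + (17 + S)/(2*S)))
V(20) - 1*(-1848) = (17/2 - 59/2*20) - 1*(-1848) = (17/2 - 590) + 1848 = -1163/2 + 1848 = 2533/2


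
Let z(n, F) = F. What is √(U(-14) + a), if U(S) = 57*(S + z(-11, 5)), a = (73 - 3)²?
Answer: √4387 ≈ 66.234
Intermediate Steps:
a = 4900 (a = 70² = 4900)
U(S) = 285 + 57*S (U(S) = 57*(S + 5) = 57*(5 + S) = 285 + 57*S)
√(U(-14) + a) = √((285 + 57*(-14)) + 4900) = √((285 - 798) + 4900) = √(-513 + 4900) = √4387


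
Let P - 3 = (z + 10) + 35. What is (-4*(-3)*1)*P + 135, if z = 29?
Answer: 1059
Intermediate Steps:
P = 77 (P = 3 + ((29 + 10) + 35) = 3 + (39 + 35) = 3 + 74 = 77)
(-4*(-3)*1)*P + 135 = (-4*(-3)*1)*77 + 135 = (12*1)*77 + 135 = 12*77 + 135 = 924 + 135 = 1059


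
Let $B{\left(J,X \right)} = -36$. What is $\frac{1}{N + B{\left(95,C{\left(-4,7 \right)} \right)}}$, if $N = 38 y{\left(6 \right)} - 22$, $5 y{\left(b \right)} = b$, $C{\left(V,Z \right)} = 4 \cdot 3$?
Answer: $- \frac{5}{62} \approx -0.080645$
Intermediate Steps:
$C{\left(V,Z \right)} = 12$
$y{\left(b \right)} = \frac{b}{5}$
$N = \frac{118}{5}$ ($N = 38 \cdot \frac{1}{5} \cdot 6 - 22 = 38 \cdot \frac{6}{5} - 22 = \frac{228}{5} - 22 = \frac{118}{5} \approx 23.6$)
$\frac{1}{N + B{\left(95,C{\left(-4,7 \right)} \right)}} = \frac{1}{\frac{118}{5} - 36} = \frac{1}{- \frac{62}{5}} = - \frac{5}{62}$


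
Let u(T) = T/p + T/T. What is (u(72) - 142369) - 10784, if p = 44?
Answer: -1684654/11 ≈ -1.5315e+5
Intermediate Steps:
u(T) = 1 + T/44 (u(T) = T/44 + T/T = T*(1/44) + 1 = T/44 + 1 = 1 + T/44)
(u(72) - 142369) - 10784 = ((1 + (1/44)*72) - 142369) - 10784 = ((1 + 18/11) - 142369) - 10784 = (29/11 - 142369) - 10784 = -1566030/11 - 10784 = -1684654/11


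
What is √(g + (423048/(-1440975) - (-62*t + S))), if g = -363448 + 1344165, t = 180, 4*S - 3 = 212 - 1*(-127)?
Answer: 11*√302569570343758/192130 ≈ 995.89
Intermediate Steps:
S = 171/2 (S = ¾ + (212 - 1*(-127))/4 = ¾ + (212 + 127)/4 = ¾ + (¼)*339 = ¾ + 339/4 = 171/2 ≈ 85.500)
g = 980717
√(g + (423048/(-1440975) - (-62*t + S))) = √(980717 + (423048/(-1440975) - (-62*180 + 171/2))) = √(980717 + (423048*(-1/1440975) - (-11160 + 171/2))) = √(980717 + (-141016/480325 - 1*(-22149/2))) = √(980717 + (-141016/480325 + 22149/2)) = √(980717 + 10638436393/960650) = √(952764222443/960650) = 11*√302569570343758/192130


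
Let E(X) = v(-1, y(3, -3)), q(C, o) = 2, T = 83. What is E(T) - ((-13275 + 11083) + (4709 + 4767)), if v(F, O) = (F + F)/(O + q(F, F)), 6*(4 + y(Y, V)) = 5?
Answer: -50976/7 ≈ -7282.3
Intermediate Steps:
y(Y, V) = -19/6 (y(Y, V) = -4 + (⅙)*5 = -4 + ⅚ = -19/6)
v(F, O) = 2*F/(2 + O) (v(F, O) = (F + F)/(O + 2) = (2*F)/(2 + O) = 2*F/(2 + O))
E(X) = 12/7 (E(X) = 2*(-1)/(2 - 19/6) = 2*(-1)/(-7/6) = 2*(-1)*(-6/7) = 12/7)
E(T) - ((-13275 + 11083) + (4709 + 4767)) = 12/7 - ((-13275 + 11083) + (4709 + 4767)) = 12/7 - (-2192 + 9476) = 12/7 - 1*7284 = 12/7 - 7284 = -50976/7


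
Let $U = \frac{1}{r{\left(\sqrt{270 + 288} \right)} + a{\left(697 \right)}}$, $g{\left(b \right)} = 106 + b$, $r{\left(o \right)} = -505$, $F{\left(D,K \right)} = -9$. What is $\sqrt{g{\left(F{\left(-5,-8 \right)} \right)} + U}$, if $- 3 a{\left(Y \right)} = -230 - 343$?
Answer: $\frac{\sqrt{9563498}}{314} \approx 9.8487$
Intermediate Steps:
$a{\left(Y \right)} = 191$ ($a{\left(Y \right)} = - \frac{-230 - 343}{3} = \left(- \frac{1}{3}\right) \left(-573\right) = 191$)
$U = - \frac{1}{314}$ ($U = \frac{1}{-505 + 191} = \frac{1}{-314} = - \frac{1}{314} \approx -0.0031847$)
$\sqrt{g{\left(F{\left(-5,-8 \right)} \right)} + U} = \sqrt{\left(106 - 9\right) - \frac{1}{314}} = \sqrt{97 - \frac{1}{314}} = \sqrt{\frac{30457}{314}} = \frac{\sqrt{9563498}}{314}$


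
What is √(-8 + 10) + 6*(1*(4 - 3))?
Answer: 6 + √2 ≈ 7.4142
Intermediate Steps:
√(-8 + 10) + 6*(1*(4 - 3)) = √2 + 6*(1*1) = √2 + 6*1 = √2 + 6 = 6 + √2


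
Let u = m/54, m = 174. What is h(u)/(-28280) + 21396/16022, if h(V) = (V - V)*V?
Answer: 10698/8011 ≈ 1.3354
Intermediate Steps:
u = 29/9 (u = 174/54 = 174*(1/54) = 29/9 ≈ 3.2222)
h(V) = 0 (h(V) = 0*V = 0)
h(u)/(-28280) + 21396/16022 = 0/(-28280) + 21396/16022 = 0*(-1/28280) + 21396*(1/16022) = 0 + 10698/8011 = 10698/8011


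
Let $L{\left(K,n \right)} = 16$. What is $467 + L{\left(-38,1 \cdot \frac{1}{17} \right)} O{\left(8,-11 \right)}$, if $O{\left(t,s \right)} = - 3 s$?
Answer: $995$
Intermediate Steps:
$467 + L{\left(-38,1 \cdot \frac{1}{17} \right)} O{\left(8,-11 \right)} = 467 + 16 \left(\left(-3\right) \left(-11\right)\right) = 467 + 16 \cdot 33 = 467 + 528 = 995$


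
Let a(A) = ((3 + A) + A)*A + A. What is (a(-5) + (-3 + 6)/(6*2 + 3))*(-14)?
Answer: -2114/5 ≈ -422.80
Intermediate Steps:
a(A) = A + A*(3 + 2*A) (a(A) = (3 + 2*A)*A + A = A*(3 + 2*A) + A = A + A*(3 + 2*A))
(a(-5) + (-3 + 6)/(6*2 + 3))*(-14) = (2*(-5)*(2 - 5) + (-3 + 6)/(6*2 + 3))*(-14) = (2*(-5)*(-3) + 3/(12 + 3))*(-14) = (30 + 3/15)*(-14) = (30 + 3*(1/15))*(-14) = (30 + ⅕)*(-14) = (151/5)*(-14) = -2114/5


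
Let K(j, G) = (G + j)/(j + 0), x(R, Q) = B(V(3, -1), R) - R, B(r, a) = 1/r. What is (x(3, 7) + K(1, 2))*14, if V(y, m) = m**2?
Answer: 14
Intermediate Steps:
x(R, Q) = 1 - R (x(R, Q) = 1/((-1)**2) - R = 1/1 - R = 1 - R)
K(j, G) = (G + j)/j
(x(3, 7) + K(1, 2))*14 = ((1 - 1*3) + (2 + 1)/1)*14 = ((1 - 3) + 1*3)*14 = (-2 + 3)*14 = 1*14 = 14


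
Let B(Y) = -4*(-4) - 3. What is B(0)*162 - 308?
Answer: 1798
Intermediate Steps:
B(Y) = 13 (B(Y) = 16 - 3 = 13)
B(0)*162 - 308 = 13*162 - 308 = 2106 - 308 = 1798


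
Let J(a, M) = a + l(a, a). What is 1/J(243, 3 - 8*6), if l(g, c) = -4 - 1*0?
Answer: 1/239 ≈ 0.0041841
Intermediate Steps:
l(g, c) = -4 (l(g, c) = -4 + 0 = -4)
J(a, M) = -4 + a (J(a, M) = a - 4 = -4 + a)
1/J(243, 3 - 8*6) = 1/(-4 + 243) = 1/239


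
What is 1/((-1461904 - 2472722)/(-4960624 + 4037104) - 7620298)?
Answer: -153920/1172915612389 ≈ -1.3123e-7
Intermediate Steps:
1/((-1461904 - 2472722)/(-4960624 + 4037104) - 7620298) = 1/(-3934626/(-923520) - 7620298) = 1/(-3934626*(-1/923520) - 7620298) = 1/(655771/153920 - 7620298) = 1/(-1172915612389/153920) = -153920/1172915612389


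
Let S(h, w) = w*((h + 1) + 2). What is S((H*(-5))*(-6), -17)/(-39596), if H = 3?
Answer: 1581/39596 ≈ 0.039928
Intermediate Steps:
S(h, w) = w*(3 + h) (S(h, w) = w*((1 + h) + 2) = w*(3 + h))
S((H*(-5))*(-6), -17)/(-39596) = -17*(3 + (3*(-5))*(-6))/(-39596) = -17*(3 - 15*(-6))*(-1/39596) = -17*(3 + 90)*(-1/39596) = -17*93*(-1/39596) = -1581*(-1/39596) = 1581/39596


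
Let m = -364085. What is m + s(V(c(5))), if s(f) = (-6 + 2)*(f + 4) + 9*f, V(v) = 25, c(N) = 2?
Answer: -363976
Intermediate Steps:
s(f) = -16 + 5*f (s(f) = -4*(4 + f) + 9*f = (-16 - 4*f) + 9*f = -16 + 5*f)
m + s(V(c(5))) = -364085 + (-16 + 5*25) = -364085 + (-16 + 125) = -364085 + 109 = -363976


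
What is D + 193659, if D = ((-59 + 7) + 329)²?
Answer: 270388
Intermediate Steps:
D = 76729 (D = (-52 + 329)² = 277² = 76729)
D + 193659 = 76729 + 193659 = 270388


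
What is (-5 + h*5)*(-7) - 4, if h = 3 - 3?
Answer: 31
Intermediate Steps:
h = 0
(-5 + h*5)*(-7) - 4 = (-5 + 0*5)*(-7) - 4 = (-5 + 0)*(-7) - 4 = -5*(-7) - 4 = 35 - 4 = 31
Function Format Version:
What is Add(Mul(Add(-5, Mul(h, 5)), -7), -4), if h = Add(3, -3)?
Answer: 31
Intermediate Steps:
h = 0
Add(Mul(Add(-5, Mul(h, 5)), -7), -4) = Add(Mul(Add(-5, Mul(0, 5)), -7), -4) = Add(Mul(Add(-5, 0), -7), -4) = Add(Mul(-5, -7), -4) = Add(35, -4) = 31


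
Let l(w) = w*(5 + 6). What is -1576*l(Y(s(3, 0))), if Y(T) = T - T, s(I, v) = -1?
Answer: 0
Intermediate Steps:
Y(T) = 0
l(w) = 11*w (l(w) = w*11 = 11*w)
-1576*l(Y(s(3, 0))) = -17336*0 = -1576*0 = 0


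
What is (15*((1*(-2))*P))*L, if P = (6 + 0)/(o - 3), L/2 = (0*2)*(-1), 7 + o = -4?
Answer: 0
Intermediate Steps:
o = -11 (o = -7 - 4 = -11)
L = 0 (L = 2*((0*2)*(-1)) = 2*(0*(-1)) = 2*0 = 0)
P = -3/7 (P = (6 + 0)/(-11 - 3) = 6/(-14) = 6*(-1/14) = -3/7 ≈ -0.42857)
(15*((1*(-2))*P))*L = (15*((1*(-2))*(-3/7)))*0 = (15*(-2*(-3/7)))*0 = (15*(6/7))*0 = (90/7)*0 = 0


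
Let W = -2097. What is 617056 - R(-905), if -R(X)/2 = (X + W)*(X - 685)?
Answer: 10163416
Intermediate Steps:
R(X) = -2*(-2097 + X)*(-685 + X) (R(X) = -2*(X - 2097)*(X - 685) = -2*(-2097 + X)*(-685 + X))
617056 - R(-905) = 617056 - (-2872890 - 2*(-905)² + 5564*(-905)) = 617056 - (-2872890 - 2*819025 - 5035420) = 617056 - (-2872890 - 1638050 - 5035420) = 617056 - 1*(-9546360) = 617056 + 9546360 = 10163416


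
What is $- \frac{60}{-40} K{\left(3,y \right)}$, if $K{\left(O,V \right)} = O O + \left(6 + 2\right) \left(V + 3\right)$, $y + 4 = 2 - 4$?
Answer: $- \frac{45}{2} \approx -22.5$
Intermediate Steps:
$y = -6$ ($y = -4 + \left(2 - 4\right) = -4 - 2 = -6$)
$K{\left(O,V \right)} = 24 + O^{2} + 8 V$ ($K{\left(O,V \right)} = O^{2} + 8 \left(3 + V\right) = O^{2} + \left(24 + 8 V\right) = 24 + O^{2} + 8 V$)
$- \frac{60}{-40} K{\left(3,y \right)} = - \frac{60}{-40} \left(24 + 3^{2} + 8 \left(-6\right)\right) = \left(-60\right) \left(- \frac{1}{40}\right) \left(24 + 9 - 48\right) = \frac{3}{2} \left(-15\right) = - \frac{45}{2}$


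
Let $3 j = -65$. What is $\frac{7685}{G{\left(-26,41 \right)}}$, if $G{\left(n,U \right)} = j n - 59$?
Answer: $\frac{23055}{1513} \approx 15.238$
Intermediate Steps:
$j = - \frac{65}{3}$ ($j = \frac{1}{3} \left(-65\right) = - \frac{65}{3} \approx -21.667$)
$G{\left(n,U \right)} = -59 - \frac{65 n}{3}$ ($G{\left(n,U \right)} = - \frac{65 n}{3} - 59 = -59 - \frac{65 n}{3}$)
$\frac{7685}{G{\left(-26,41 \right)}} = \frac{7685}{-59 - - \frac{1690}{3}} = \frac{7685}{-59 + \frac{1690}{3}} = \frac{7685}{\frac{1513}{3}} = 7685 \cdot \frac{3}{1513} = \frac{23055}{1513}$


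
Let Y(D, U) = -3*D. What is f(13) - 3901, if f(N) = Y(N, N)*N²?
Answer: -10492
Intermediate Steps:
f(N) = -3*N³ (f(N) = (-3*N)*N² = -3*N³)
f(13) - 3901 = -3*13³ - 3901 = -3*2197 - 3901 = -6591 - 3901 = -10492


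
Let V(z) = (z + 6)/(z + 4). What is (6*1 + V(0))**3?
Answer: 3375/8 ≈ 421.88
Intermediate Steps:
V(z) = (6 + z)/(4 + z)
(6*1 + V(0))**3 = (6*1 + (6 + 0)/(4 + 0))**3 = (6 + 6/4)**3 = (6 + (1/4)*6)**3 = (6 + 3/2)**3 = (15/2)**3 = 3375/8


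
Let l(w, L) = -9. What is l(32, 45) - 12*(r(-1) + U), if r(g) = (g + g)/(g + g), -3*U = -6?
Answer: -45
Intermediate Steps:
U = 2 (U = -⅓*(-6) = 2)
r(g) = 1 (r(g) = (2*g)/((2*g)) = (2*g)*(1/(2*g)) = 1)
l(32, 45) - 12*(r(-1) + U) = -9 - 12*(1 + 2) = -9 - 12*3 = -9 - 1*36 = -9 - 36 = -45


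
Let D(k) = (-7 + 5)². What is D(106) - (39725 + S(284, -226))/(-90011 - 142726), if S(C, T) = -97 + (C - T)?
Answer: 971086/232737 ≈ 4.1725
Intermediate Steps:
S(C, T) = -97 + C - T
D(k) = 4 (D(k) = (-2)² = 4)
D(106) - (39725 + S(284, -226))/(-90011 - 142726) = 4 - (39725 + (-97 + 284 - 1*(-226)))/(-90011 - 142726) = 4 - (39725 + (-97 + 284 + 226))/(-232737) = 4 - (39725 + 413)*(-1)/232737 = 4 - 40138*(-1)/232737 = 4 - 1*(-40138/232737) = 4 + 40138/232737 = 971086/232737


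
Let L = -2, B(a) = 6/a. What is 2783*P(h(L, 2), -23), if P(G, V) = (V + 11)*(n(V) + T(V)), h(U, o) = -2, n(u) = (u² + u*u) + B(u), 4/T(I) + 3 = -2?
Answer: -176487696/5 ≈ -3.5298e+7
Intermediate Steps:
T(I) = -⅘ (T(I) = 4/(-3 - 2) = 4/(-5) = 4*(-⅕) = -⅘)
n(u) = 2*u² + 6/u (n(u) = (u² + u*u) + 6/u = (u² + u²) + 6/u = 2*u² + 6/u)
P(G, V) = (11 + V)*(-⅘ + 2*(3 + V³)/V) (P(G, V) = (V + 11)*(2*(3 + V³)/V - ⅘) = (11 + V)*(-⅘ + 2*(3 + V³)/V))
2783*P(h(L, 2), -23) = 2783*(-14/5 + 2*(-23)³ + 22*(-23)² + 66/(-23) - ⅘*(-23)) = 2783*(-14/5 + 2*(-12167) + 22*529 + 66*(-1/23) + 92/5) = 2783*(-14/5 - 24334 + 11638 - 66/23 + 92/5) = 2783*(-1458576/115) = -176487696/5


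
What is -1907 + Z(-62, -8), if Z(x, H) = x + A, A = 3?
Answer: -1966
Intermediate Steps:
Z(x, H) = 3 + x (Z(x, H) = x + 3 = 3 + x)
-1907 + Z(-62, -8) = -1907 + (3 - 62) = -1907 - 59 = -1966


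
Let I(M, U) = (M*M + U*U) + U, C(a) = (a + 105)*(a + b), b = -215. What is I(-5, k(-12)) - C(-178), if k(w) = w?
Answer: -28532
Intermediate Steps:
C(a) = (-215 + a)*(105 + a) (C(a) = (a + 105)*(a - 215) = (105 + a)*(-215 + a) = (-215 + a)*(105 + a))
I(M, U) = U + M² + U² (I(M, U) = (M² + U²) + U = U + M² + U²)
I(-5, k(-12)) - C(-178) = (-12 + (-5)² + (-12)²) - (-22575 + (-178)² - 110*(-178)) = (-12 + 25 + 144) - (-22575 + 31684 + 19580) = 157 - 1*28689 = 157 - 28689 = -28532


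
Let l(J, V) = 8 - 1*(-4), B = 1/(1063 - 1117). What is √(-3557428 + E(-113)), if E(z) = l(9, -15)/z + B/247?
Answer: I*√897908195815062666/502398 ≈ 1886.1*I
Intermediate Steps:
B = -1/54 (B = 1/(-54) = -1/54 ≈ -0.018519)
l(J, V) = 12 (l(J, V) = 8 + 4 = 12)
E(z) = -1/13338 + 12/z (E(z) = 12/z - 1/54/247 = 12/z - 1/54*1/247 = 12/z - 1/13338 = -1/13338 + 12/z)
√(-3557428 + E(-113)) = √(-3557428 + (1/13338)*(160056 - 1*(-113))/(-113)) = √(-3557428 + (1/13338)*(-1/113)*(160056 + 113)) = √(-3557428 + (1/13338)*(-1/113)*160169) = √(-3557428 - 160169/1507194) = √(-5361734297201/1507194) = I*√897908195815062666/502398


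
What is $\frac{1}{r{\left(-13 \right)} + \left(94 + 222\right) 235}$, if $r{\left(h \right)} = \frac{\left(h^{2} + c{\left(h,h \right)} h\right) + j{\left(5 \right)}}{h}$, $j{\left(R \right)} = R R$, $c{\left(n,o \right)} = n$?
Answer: $\frac{13}{965017} \approx 1.3471 \cdot 10^{-5}$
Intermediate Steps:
$j{\left(R \right)} = R^{2}$
$r{\left(h \right)} = \frac{25 + 2 h^{2}}{h}$ ($r{\left(h \right)} = \frac{\left(h^{2} + h h\right) + 5^{2}}{h} = \frac{\left(h^{2} + h^{2}\right) + 25}{h} = \frac{2 h^{2} + 25}{h} = \frac{25 + 2 h^{2}}{h}$)
$\frac{1}{r{\left(-13 \right)} + \left(94 + 222\right) 235} = \frac{1}{\left(2 \left(-13\right) + \frac{25}{-13}\right) + \left(94 + 222\right) 235} = \frac{1}{\left(-26 + 25 \left(- \frac{1}{13}\right)\right) + 316 \cdot 235} = \frac{1}{\left(-26 - \frac{25}{13}\right) + 74260} = \frac{1}{- \frac{363}{13} + 74260} = \frac{1}{\frac{965017}{13}} = \frac{13}{965017}$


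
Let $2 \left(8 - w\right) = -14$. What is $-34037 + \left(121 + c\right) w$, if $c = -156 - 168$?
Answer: $-37082$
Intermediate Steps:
$w = 15$ ($w = 8 - -7 = 8 + 7 = 15$)
$c = -324$
$-34037 + \left(121 + c\right) w = -34037 + \left(121 - 324\right) 15 = -34037 - 3045 = -37082$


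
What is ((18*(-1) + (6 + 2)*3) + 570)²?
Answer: 331776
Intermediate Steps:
((18*(-1) + (6 + 2)*3) + 570)² = ((-18 + 8*3) + 570)² = ((-18 + 24) + 570)² = (6 + 570)² = 576² = 331776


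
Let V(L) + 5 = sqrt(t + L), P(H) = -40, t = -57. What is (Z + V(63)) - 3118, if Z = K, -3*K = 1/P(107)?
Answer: -374759/120 + sqrt(6) ≈ -3120.5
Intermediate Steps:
K = 1/120 (K = -1/3/(-40) = -1/3*(-1/40) = 1/120 ≈ 0.0083333)
Z = 1/120 ≈ 0.0083333
V(L) = -5 + sqrt(-57 + L)
(Z + V(63)) - 3118 = (1/120 + (-5 + sqrt(-57 + 63))) - 3118 = (1/120 + (-5 + sqrt(6))) - 3118 = (-599/120 + sqrt(6)) - 3118 = -374759/120 + sqrt(6)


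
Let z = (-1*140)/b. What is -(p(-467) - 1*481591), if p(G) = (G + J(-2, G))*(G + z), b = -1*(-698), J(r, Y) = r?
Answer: 91603402/349 ≈ 2.6247e+5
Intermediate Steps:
b = 698
z = -70/349 (z = -1*140/698 = -140*1/698 = -70/349 ≈ -0.20057)
p(G) = (-2 + G)*(-70/349 + G) (p(G) = (G - 2)*(G - 70/349) = (-2 + G)*(-70/349 + G))
-(p(-467) - 1*481591) = -((140/349 + (-467)² - 768/349*(-467)) - 1*481591) = -((140/349 + 218089 + 358656/349) - 481591) = -(76471857/349 - 481591) = -1*(-91603402/349) = 91603402/349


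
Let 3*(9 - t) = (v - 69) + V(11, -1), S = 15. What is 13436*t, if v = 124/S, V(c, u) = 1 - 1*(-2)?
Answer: 17077156/45 ≈ 3.7949e+5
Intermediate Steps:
V(c, u) = 3 (V(c, u) = 1 + 2 = 3)
v = 124/15 ≈ 8.2667
t = 1271/45 (t = 9 - ((124/15 - 69) + 3)/3 = 9 - (-911/15 + 3)/3 = 9 - ⅓*(-866/15) = 9 + 866/45 = 1271/45 ≈ 28.244)
13436*t = 13436*(1271/45) = 17077156/45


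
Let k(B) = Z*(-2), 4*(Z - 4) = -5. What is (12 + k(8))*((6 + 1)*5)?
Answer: 455/2 ≈ 227.50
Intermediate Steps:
Z = 11/4 (Z = 4 + (¼)*(-5) = 4 - 5/4 = 11/4 ≈ 2.7500)
k(B) = -11/2 (k(B) = (11/4)*(-2) = -11/2)
(12 + k(8))*((6 + 1)*5) = (12 - 11/2)*((6 + 1)*5) = 13*(7*5)/2 = (13/2)*35 = 455/2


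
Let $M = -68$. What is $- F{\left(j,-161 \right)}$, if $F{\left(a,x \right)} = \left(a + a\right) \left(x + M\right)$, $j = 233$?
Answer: $106714$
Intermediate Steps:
$F{\left(a,x \right)} = 2 a \left(-68 + x\right)$ ($F{\left(a,x \right)} = \left(a + a\right) \left(x - 68\right) = 2 a \left(-68 + x\right)$)
$- F{\left(j,-161 \right)} = - 2 \cdot 233 \left(-68 - 161\right) = - 2 \cdot 233 \left(-229\right) = \left(-1\right) \left(-106714\right) = 106714$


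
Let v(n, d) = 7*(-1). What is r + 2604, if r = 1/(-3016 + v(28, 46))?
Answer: 7871891/3023 ≈ 2604.0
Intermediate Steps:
v(n, d) = -7
r = -1/3023 (r = 1/(-3016 - 7) = 1/(-3023) = -1/3023 ≈ -0.00033080)
r + 2604 = -1/3023 + 2604 = 7871891/3023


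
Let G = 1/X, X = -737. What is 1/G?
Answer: -737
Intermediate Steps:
G = -1/737 (G = 1/(-737) = -1/737 ≈ -0.0013569)
1/G = 1/(-1/737) = -737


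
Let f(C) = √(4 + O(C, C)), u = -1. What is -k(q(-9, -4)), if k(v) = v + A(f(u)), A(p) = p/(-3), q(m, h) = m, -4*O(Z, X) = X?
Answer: 9 + √17/6 ≈ 9.6872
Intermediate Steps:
O(Z, X) = -X/4
f(C) = √(4 - C/4)
A(p) = -p/3 (A(p) = p*(-⅓) = -p/3)
k(v) = v - √17/6 (k(v) = v - √(16 - 1*(-1))/6 = v - √(16 + 1)/6 = v - √17/6)
-k(q(-9, -4)) = -(-9 - √17/6) = 9 + √17/6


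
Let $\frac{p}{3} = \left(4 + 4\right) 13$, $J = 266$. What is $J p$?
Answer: $82992$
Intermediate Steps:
$p = 312$ ($p = 3 \left(4 + 4\right) 13 = 3 \cdot 8 \cdot 13 = 3 \cdot 104 = 312$)
$J p = 266 \cdot 312 = 82992$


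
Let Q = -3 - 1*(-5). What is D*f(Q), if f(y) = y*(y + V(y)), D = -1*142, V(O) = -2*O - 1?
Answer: 852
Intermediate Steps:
V(O) = -1 - 2*O
Q = 2 (Q = -3 + 5 = 2)
D = -142
f(y) = y*(-1 - y) (f(y) = y*(y + (-1 - 2*y)) = y*(-1 - y))
D*f(Q) = -284*(-1 - 1*2) = -284*(-1 - 2) = -284*(-3) = -142*(-6) = 852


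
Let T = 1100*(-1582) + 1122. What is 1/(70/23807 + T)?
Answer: -3401/5914604268 ≈ -5.7502e-7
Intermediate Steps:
T = -1739078 (T = -1740200 + 1122 = -1739078)
1/(70/23807 + T) = 1/(70/23807 - 1739078) = 1/((1/23807)*70 - 1739078) = 1/(10/3401 - 1739078) = 1/(-5914604268/3401) = -3401/5914604268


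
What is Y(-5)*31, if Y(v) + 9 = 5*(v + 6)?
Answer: -124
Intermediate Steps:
Y(v) = 21 + 5*v (Y(v) = -9 + 5*(v + 6) = -9 + 5*(6 + v) = -9 + (30 + 5*v) = 21 + 5*v)
Y(-5)*31 = (21 + 5*(-5))*31 = (21 - 25)*31 = -4*31 = -124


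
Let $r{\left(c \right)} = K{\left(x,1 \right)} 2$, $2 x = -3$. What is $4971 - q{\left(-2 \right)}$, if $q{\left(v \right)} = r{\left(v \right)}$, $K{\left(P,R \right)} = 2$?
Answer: $4967$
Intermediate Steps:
$x = - \frac{3}{2}$ ($x = \frac{1}{2} \left(-3\right) = - \frac{3}{2} \approx -1.5$)
$r{\left(c \right)} = 4$ ($r{\left(c \right)} = 2 \cdot 2 = 4$)
$q{\left(v \right)} = 4$
$4971 - q{\left(-2 \right)} = 4971 - 4 = 4967$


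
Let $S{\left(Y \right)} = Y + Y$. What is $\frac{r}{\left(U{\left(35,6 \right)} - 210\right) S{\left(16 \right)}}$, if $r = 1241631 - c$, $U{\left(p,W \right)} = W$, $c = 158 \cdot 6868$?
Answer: $- \frac{156487}{6528} \approx -23.972$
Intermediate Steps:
$c = 1085144$
$S{\left(Y \right)} = 2 Y$
$r = 156487$ ($r = 1241631 - 1085144 = 156487$)
$\frac{r}{\left(U{\left(35,6 \right)} - 210\right) S{\left(16 \right)}} = \frac{156487}{\left(6 - 210\right) 2 \cdot 16} = \frac{156487}{\left(6 - 210\right) 32} = \frac{156487}{\left(-204\right) 32} = \frac{156487}{-6528} = 156487 \left(- \frac{1}{6528}\right) = - \frac{156487}{6528}$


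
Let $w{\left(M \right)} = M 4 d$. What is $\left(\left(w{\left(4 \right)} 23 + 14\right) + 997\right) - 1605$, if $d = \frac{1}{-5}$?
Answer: $- \frac{3338}{5} \approx -667.6$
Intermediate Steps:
$d = - \frac{1}{5} \approx -0.2$
$w{\left(M \right)} = - \frac{4 M}{5}$ ($w{\left(M \right)} = M 4 \left(- \frac{1}{5}\right) = 4 M \left(- \frac{1}{5}\right) = - \frac{4 M}{5}$)
$\left(\left(w{\left(4 \right)} 23 + 14\right) + 997\right) - 1605 = \left(\left(\left(- \frac{4}{5}\right) 4 \cdot 23 + 14\right) + 997\right) - 1605 = \left(\left(\left(- \frac{16}{5}\right) 23 + 14\right) + 997\right) - 1605 = \left(\left(- \frac{368}{5} + 14\right) + 997\right) - 1605 = \left(- \frac{298}{5} + 997\right) - 1605 = \frac{4687}{5} - 1605 = - \frac{3338}{5}$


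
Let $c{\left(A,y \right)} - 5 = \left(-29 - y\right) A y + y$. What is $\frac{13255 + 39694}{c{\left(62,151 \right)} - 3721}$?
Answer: $- \frac{52949}{1688725} \approx -0.031354$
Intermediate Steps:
$c{\left(A,y \right)} = 5 + y + A y \left(-29 - y\right)$ ($c{\left(A,y \right)} = 5 + \left(\left(-29 - y\right) A y + y\right) = 5 + \left(A \left(-29 - y\right) y + y\right) = 5 + \left(A y \left(-29 - y\right) + y\right) = 5 + \left(y + A y \left(-29 - y\right)\right) = 5 + y + A y \left(-29 - y\right)$)
$\frac{13255 + 39694}{c{\left(62,151 \right)} - 3721} = \frac{13255 + 39694}{\left(5 + 151 - 62 \cdot 151^{2} - 1798 \cdot 151\right) - 3721} = \frac{52949}{\left(5 + 151 - 62 \cdot 22801 - 271498\right) - 3721} = \frac{52949}{\left(5 + 151 - 1413662 - 271498\right) - 3721} = \frac{52949}{-1685004 - 3721} = \frac{52949}{-1688725} = 52949 \left(- \frac{1}{1688725}\right) = - \frac{52949}{1688725}$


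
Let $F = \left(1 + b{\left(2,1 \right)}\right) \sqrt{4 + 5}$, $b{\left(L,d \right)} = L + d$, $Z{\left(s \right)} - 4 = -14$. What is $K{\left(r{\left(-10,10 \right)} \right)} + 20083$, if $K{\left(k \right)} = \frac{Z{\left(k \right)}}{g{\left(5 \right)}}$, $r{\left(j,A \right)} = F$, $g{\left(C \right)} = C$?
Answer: $20081$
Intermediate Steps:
$Z{\left(s \right)} = -10$ ($Z{\left(s \right)} = 4 - 14 = -10$)
$F = 12$ ($F = \left(1 + \left(2 + 1\right)\right) \sqrt{4 + 5} = \left(1 + 3\right) \sqrt{9} = 4 \cdot 3 = 12$)
$r{\left(j,A \right)} = 12$
$K{\left(k \right)} = -2$ ($K{\left(k \right)} = - \frac{10}{5} = \left(-10\right) \frac{1}{5} = -2$)
$K{\left(r{\left(-10,10 \right)} \right)} + 20083 = -2 + 20083 = 20081$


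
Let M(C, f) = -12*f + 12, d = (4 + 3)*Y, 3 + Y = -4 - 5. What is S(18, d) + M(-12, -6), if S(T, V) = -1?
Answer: 83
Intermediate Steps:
Y = -12 (Y = -3 + (-4 - 5) = -3 - 9 = -12)
d = -84 (d = (4 + 3)*(-12) = 7*(-12) = -84)
M(C, f) = 12 - 12*f
S(18, d) + M(-12, -6) = -1 + (12 - 12*(-6)) = -1 + (12 + 72) = -1 + 84 = 83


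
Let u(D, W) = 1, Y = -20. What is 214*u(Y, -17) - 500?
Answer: -286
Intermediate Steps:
214*u(Y, -17) - 500 = 214*1 - 500 = 214 - 500 = -286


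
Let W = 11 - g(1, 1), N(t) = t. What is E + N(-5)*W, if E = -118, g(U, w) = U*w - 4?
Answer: -188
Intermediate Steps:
g(U, w) = -4 + U*w
W = 14 (W = 11 - (-4 + 1*1) = 11 - (-4 + 1) = 11 - 1*(-3) = 11 + 3 = 14)
E + N(-5)*W = -118 - 5*14 = -118 - 70 = -188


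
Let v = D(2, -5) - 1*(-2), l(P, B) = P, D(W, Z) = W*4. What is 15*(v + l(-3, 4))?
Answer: 105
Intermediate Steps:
D(W, Z) = 4*W
v = 10 (v = 4*2 - 1*(-2) = 8 + 2 = 10)
15*(v + l(-3, 4)) = 15*(10 - 3) = 15*7 = 105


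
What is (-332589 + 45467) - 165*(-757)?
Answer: -162217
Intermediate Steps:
(-332589 + 45467) - 165*(-757) = -287122 + 124905 = -162217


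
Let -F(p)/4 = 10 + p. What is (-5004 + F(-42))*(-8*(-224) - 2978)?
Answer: 5782936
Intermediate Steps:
F(p) = -40 - 4*p (F(p) = -4*(10 + p) = -40 - 4*p)
(-5004 + F(-42))*(-8*(-224) - 2978) = (-5004 + (-40 - 4*(-42)))*(-8*(-224) - 2978) = (-5004 + (-40 + 168))*(1792 - 2978) = (-5004 + 128)*(-1186) = -4876*(-1186) = 5782936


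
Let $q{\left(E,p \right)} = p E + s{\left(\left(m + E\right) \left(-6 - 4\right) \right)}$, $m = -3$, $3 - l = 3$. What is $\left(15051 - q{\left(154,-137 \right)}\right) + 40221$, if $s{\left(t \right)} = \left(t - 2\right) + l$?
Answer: $77882$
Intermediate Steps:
$l = 0$ ($l = 3 - 3 = 0$)
$s{\left(t \right)} = -2 + t$ ($s{\left(t \right)} = \left(t - 2\right) + 0 = \left(-2 + t\right) + 0 = -2 + t$)
$q{\left(E,p \right)} = 28 - 10 E + E p$ ($q{\left(E,p \right)} = p E + \left(-2 + \left(-3 + E\right) \left(-6 - 4\right)\right) = E p + \left(-2 + \left(-3 + E\right) \left(-10\right)\right) = E p - \left(-28 + 10 E\right) = 28 - 10 E + E p$)
$\left(15051 - q{\left(154,-137 \right)}\right) + 40221 = \left(15051 - \left(28 - 1540 + 154 \left(-137\right)\right)\right) + 40221 = \left(15051 - \left(28 - 1540 - 21098\right)\right) + 40221 = \left(15051 - -22610\right) + 40221 = \left(15051 + 22610\right) + 40221 = 37661 + 40221 = 77882$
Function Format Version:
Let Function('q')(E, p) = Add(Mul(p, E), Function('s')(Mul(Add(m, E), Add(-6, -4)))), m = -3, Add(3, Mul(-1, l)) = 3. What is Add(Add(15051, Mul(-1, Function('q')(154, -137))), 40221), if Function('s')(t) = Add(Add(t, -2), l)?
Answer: 77882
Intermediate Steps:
l = 0 (l = Add(3, Mul(-1, 3)) = Add(3, -3) = 0)
Function('s')(t) = Add(-2, t) (Function('s')(t) = Add(Add(t, -2), 0) = Add(Add(-2, t), 0) = Add(-2, t))
Function('q')(E, p) = Add(28, Mul(-10, E), Mul(E, p)) (Function('q')(E, p) = Add(Mul(p, E), Add(-2, Mul(Add(-3, E), Add(-6, -4)))) = Add(Mul(E, p), Add(-2, Mul(Add(-3, E), -10))) = Add(Mul(E, p), Add(-2, Add(30, Mul(-10, E)))) = Add(Mul(E, p), Add(28, Mul(-10, E))) = Add(28, Mul(-10, E), Mul(E, p)))
Add(Add(15051, Mul(-1, Function('q')(154, -137))), 40221) = Add(Add(15051, Mul(-1, Add(28, Mul(-10, 154), Mul(154, -137)))), 40221) = Add(Add(15051, Mul(-1, Add(28, -1540, -21098))), 40221) = Add(Add(15051, Mul(-1, -22610)), 40221) = Add(Add(15051, 22610), 40221) = Add(37661, 40221) = 77882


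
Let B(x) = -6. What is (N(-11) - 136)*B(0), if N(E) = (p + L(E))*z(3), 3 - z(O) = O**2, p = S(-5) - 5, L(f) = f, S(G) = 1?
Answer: 276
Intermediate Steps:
p = -4 (p = 1 - 5 = -4)
z(O) = 3 - O**2
N(E) = 24 - 6*E (N(E) = (-4 + E)*(3 - 1*3**2) = (-4 + E)*(3 - 1*9) = (-4 + E)*(3 - 9) = (-4 + E)*(-6) = 24 - 6*E)
(N(-11) - 136)*B(0) = ((24 - 6*(-11)) - 136)*(-6) = ((24 + 66) - 136)*(-6) = (90 - 136)*(-6) = -46*(-6) = 276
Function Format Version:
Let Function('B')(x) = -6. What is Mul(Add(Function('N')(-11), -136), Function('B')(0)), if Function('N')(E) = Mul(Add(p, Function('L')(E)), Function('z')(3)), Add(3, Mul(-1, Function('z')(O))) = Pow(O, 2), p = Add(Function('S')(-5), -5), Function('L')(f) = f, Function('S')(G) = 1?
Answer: 276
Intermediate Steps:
p = -4 (p = Add(1, -5) = -4)
Function('z')(O) = Add(3, Mul(-1, Pow(O, 2)))
Function('N')(E) = Add(24, Mul(-6, E)) (Function('N')(E) = Mul(Add(-4, E), Add(3, Mul(-1, Pow(3, 2)))) = Mul(Add(-4, E), Add(3, Mul(-1, 9))) = Mul(Add(-4, E), Add(3, -9)) = Mul(Add(-4, E), -6) = Add(24, Mul(-6, E)))
Mul(Add(Function('N')(-11), -136), Function('B')(0)) = Mul(Add(Add(24, Mul(-6, -11)), -136), -6) = Mul(Add(Add(24, 66), -136), -6) = Mul(Add(90, -136), -6) = Mul(-46, -6) = 276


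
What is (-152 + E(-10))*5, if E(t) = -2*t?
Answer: -660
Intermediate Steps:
(-152 + E(-10))*5 = (-152 - 2*(-10))*5 = (-152 + 20)*5 = -132*5 = -660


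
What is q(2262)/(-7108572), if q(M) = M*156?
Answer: -29406/592381 ≈ -0.049640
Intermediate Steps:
q(M) = 156*M
q(2262)/(-7108572) = (156*2262)/(-7108572) = 352872*(-1/7108572) = -29406/592381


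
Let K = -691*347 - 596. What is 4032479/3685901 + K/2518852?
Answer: 1324460959005/1326319872236 ≈ 0.99860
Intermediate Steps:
K = -240373 (K = -239777 - 596 = -240373)
4032479/3685901 + K/2518852 = 4032479/3685901 - 240373/2518852 = 4032479*(1/3685901) - 240373*1/2518852 = 4032479/3685901 - 34339/359836 = 1324460959005/1326319872236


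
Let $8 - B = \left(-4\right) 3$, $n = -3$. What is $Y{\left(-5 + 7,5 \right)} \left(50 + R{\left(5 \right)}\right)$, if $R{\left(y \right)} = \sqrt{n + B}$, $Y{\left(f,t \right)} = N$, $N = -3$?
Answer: $-150 - 3 \sqrt{17} \approx -162.37$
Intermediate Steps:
$B = 20$ ($B = 8 - \left(-4\right) 3 = 8 - -12 = 8 + 12 = 20$)
$Y{\left(f,t \right)} = -3$
$R{\left(y \right)} = \sqrt{17}$ ($R{\left(y \right)} = \sqrt{-3 + 20} = \sqrt{17}$)
$Y{\left(-5 + 7,5 \right)} \left(50 + R{\left(5 \right)}\right) = - 3 \left(50 + \sqrt{17}\right) = -150 - 3 \sqrt{17}$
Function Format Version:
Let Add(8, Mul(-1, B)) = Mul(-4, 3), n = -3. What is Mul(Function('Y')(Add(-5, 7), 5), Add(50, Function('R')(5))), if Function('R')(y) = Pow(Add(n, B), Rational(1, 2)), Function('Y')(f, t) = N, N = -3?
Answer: Add(-150, Mul(-3, Pow(17, Rational(1, 2)))) ≈ -162.37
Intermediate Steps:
B = 20 (B = Add(8, Mul(-1, Mul(-4, 3))) = Add(8, Mul(-1, -12)) = Add(8, 12) = 20)
Function('Y')(f, t) = -3
Function('R')(y) = Pow(17, Rational(1, 2)) (Function('R')(y) = Pow(Add(-3, 20), Rational(1, 2)) = Pow(17, Rational(1, 2)))
Mul(Function('Y')(Add(-5, 7), 5), Add(50, Function('R')(5))) = Mul(-3, Add(50, Pow(17, Rational(1, 2)))) = Add(-150, Mul(-3, Pow(17, Rational(1, 2))))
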